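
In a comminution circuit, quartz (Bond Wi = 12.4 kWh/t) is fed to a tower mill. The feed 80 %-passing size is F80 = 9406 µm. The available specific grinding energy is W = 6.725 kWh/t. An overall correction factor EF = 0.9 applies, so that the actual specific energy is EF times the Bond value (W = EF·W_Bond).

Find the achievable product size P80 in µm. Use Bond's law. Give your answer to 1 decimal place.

Bond:  W = 10 Wi (1/√P − 1/√F)
W_Bond = W / EF = 6.725 / 0.9 = 7.4722 kWh/t
1/√P80 = 1/√F80 + W_Bond/(10·Wi)
  = 7.4722/(10·12.4) + 1/√9406 = 0.060260 + 0.010311 = 0.070571
P80 = (1/0.070571)² = 14.1702² = 200.79 µm

P80 = 200.8 µm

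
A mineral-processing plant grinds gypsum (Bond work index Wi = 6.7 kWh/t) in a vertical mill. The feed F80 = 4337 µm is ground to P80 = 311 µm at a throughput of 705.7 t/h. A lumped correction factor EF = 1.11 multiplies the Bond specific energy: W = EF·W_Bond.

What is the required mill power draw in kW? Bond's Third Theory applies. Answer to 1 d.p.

P = 2179.1 kW

W = 10 Wi / √P80 − 10 Wi / √F80
W = 10·6.7·(1/√311 − 1/√4337) = 10·6.7·(0.041520) = 2.7818 kWh/t
W_actual = 1.11 × 2.7818 = 3.0879 kWh/t
P = W·T = 3.0879·705.7 = 2179.1 kW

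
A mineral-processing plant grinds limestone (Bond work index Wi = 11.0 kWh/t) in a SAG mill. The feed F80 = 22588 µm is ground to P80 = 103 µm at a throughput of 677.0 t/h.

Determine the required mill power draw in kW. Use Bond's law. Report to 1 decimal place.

Bond:  W = 10 Wi (1/√P − 1/√F)
W = 10·11.0·(1/√103 − 1/√22588) = 10·11.0·(0.091879) = 10.1067 kWh/t
Power = W × throughput = 10.1067 kWh/t × 677.0 t/h = 6842.2 kW

P = 6842.2 kW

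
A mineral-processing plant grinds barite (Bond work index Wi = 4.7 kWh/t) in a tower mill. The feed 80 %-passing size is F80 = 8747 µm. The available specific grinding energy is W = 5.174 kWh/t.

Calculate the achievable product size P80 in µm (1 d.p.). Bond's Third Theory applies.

W_Bond = 10·Wi·(1/√P₈₀ − 1/√F₈₀)
P80^(−½) = W/(10 Wi) + F80^(−½)
  = 5.1740/(10·4.7) + 1/√8747 = 0.110085 + 0.010692 = 0.120777
P80 = (1/0.120777)² = 8.2797² = 68.55 µm

P80 = 68.6 µm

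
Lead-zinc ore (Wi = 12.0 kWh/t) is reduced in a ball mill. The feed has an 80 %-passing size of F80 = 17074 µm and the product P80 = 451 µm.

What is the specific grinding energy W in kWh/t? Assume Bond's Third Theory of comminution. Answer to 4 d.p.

W = 10·Wi·[P80^(−½) − F80^(−½)]
1/√451 = 0.047088;  1/√17074 = 0.007653
W = 10·12.0·(0.047088 − 0.007653) = 4.7322 kWh/t

W = 4.7322 kWh/t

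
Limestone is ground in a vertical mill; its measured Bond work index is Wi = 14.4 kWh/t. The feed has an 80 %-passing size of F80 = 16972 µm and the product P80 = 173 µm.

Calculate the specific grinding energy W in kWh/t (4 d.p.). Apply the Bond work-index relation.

W = 10 Wi / √P80 − 10 Wi / √F80
1/√173 = 0.076029;  1/√16972 = 0.007676
W = 10·14.4·(0.076029 − 0.007676) = 9.8428 kWh/t

W = 9.8428 kWh/t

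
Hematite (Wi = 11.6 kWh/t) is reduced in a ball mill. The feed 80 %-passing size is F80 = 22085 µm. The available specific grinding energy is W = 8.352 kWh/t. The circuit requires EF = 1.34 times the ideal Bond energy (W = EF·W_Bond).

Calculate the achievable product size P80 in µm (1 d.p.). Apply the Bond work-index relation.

P80 = 273.6 µm

W = 10 Wi / √P80 − 10 Wi / √F80
W_Bond = W / EF = 8.352 / 1.34 = 6.2328 kWh/t
⇒ 1/√P80 = W_Bond/(10·Wi) + 1/√F80
  = 6.2328/(10·11.6) + 1/√22085 = 0.053731 + 0.006729 = 0.060460
P80 = (1/0.060460)² = 16.5398² = 273.56 µm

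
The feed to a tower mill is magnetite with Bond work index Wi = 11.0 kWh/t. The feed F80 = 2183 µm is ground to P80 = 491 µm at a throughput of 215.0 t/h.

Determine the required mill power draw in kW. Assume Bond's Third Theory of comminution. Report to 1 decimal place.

P = 561.1 kW

W = 10·Wi·(P80^(-½) − F80^(-½))
W = 10·11.0·(1/√491 − 1/√2183) = 10·11.0·(0.023726) = 2.6099 kWh/t
Power = W × throughput = 2.6099 kWh/t × 215.0 t/h = 561.1 kW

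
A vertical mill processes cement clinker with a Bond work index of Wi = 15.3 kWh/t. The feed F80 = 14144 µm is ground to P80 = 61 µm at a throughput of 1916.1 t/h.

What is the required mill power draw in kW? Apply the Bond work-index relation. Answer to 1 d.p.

P = 35070.7 kW

Bond: W = 10·Wi·(1/√P80 − 1/√F80)
W = 10·15.3·(1/√61 − 1/√14144) = 10·15.3·(0.119628) = 18.3032 kWh/t
P_mill = W·ṁ = 18.3032·1916.1 = 35070.7 kW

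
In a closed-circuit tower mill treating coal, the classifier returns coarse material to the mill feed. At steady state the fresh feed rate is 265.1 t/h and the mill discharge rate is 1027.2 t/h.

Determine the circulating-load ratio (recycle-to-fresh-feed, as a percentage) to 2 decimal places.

CL = 287.48 %

M = F + R at steady state, so:
R = M − F = 1027.2 − 265.1 = 762.1 t/h
CL = 100·R/F = 100·762.1/265.1 = 287.48 %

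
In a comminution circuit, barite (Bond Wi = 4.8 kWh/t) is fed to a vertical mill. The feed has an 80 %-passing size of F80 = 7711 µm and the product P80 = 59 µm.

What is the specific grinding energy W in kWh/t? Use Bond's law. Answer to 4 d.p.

W = 5.7024 kWh/t

W = 10 Wi / √P80 − 10 Wi / √F80
1/√59 = 0.130189;  1/√7711 = 0.011388
W = 10·4.8·(0.130189 − 0.011388) = 5.7024 kWh/t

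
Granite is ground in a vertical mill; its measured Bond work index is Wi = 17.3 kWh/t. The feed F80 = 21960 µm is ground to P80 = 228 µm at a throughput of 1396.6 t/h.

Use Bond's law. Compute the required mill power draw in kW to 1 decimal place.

P = 14370.7 kW

W = 10 Wi (P80^-0.5 − F80^-0.5)
W = 10·17.3·(1/√228 − 1/√21960) = 10·17.3·(0.059478) = 10.2898 kWh/t
Power = W × throughput = 10.2898 kWh/t × 1396.6 t/h = 14370.7 kW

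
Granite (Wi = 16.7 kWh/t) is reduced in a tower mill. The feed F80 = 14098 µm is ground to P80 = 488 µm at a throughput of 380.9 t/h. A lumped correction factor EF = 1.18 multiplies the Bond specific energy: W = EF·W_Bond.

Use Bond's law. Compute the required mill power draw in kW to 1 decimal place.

W = 10 Wi (P80^-0.5 − F80^-0.5)
W = 10·16.7·(1/√488 − 1/√14098) = 10·16.7·(0.036846) = 6.1532 kWh/t
W_actual = 1.18 × 6.1532 = 7.2608 kWh/t
Power = W × throughput = 7.2608 kWh/t × 380.9 t/h = 2765.6 kW

P = 2765.6 kW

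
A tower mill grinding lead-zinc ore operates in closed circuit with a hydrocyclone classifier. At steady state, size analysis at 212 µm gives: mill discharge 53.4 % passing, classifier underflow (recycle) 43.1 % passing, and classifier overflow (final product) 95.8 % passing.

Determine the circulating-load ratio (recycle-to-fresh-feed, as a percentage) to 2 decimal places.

Balance %-passing 212 µm (r = R/F):
(1+r)·d = r·u + o ⇒ r = (o−d)/(d−u)
r = (95.8 − 53.4)/(53.4 − 43.1) = 42.4/10.3 = 4.1165
CL = 100·r = 411.65 %

CL = 411.65 %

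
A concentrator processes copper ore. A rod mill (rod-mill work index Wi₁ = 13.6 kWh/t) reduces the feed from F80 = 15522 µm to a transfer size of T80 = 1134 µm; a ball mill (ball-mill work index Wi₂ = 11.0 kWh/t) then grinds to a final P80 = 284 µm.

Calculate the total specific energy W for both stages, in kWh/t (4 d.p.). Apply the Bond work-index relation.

W = 6.2078 kWh/t

W = 10·Wi·[P80^(−½) − F80^(−½)]
Stage 1 (15522→1134 µm, Wi₁=13.6): W₁ = 10·13.6·(0.029696 − 0.008026) = 2.9470 kWh/t
Stage 2 (1134→284 µm, Wi₂=11.0): W₂ = 10·11.0·(0.059339 − 0.029696) = 3.2608 kWh/t
W = W₁ + W₂ = 2.9470 + 3.2608 = 6.2078 kWh/t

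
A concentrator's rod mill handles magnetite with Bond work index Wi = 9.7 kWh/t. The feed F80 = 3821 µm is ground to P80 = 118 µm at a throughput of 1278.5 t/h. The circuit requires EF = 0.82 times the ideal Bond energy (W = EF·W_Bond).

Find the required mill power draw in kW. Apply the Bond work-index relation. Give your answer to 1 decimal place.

W = 10 Wi (1/√P80 − 1/√F80)  [Bond]
W = 10·9.7·(1/√118 − 1/√3821) = 10·9.7·(0.075880) = 7.3604 kWh/t
Apply correction: 7.3604 × 0.82 = 6.0355 kWh/t
Power = W × throughput = 6.0355 kWh/t × 1278.5 t/h = 7716.4 kW

P = 7716.4 kW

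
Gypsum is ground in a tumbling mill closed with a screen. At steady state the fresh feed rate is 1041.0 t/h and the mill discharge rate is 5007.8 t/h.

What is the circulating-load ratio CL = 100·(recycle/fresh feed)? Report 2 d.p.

Discharge = new feed + return, hence
R = M − F = 5007.8 − 1041.0 = 3966.8 t/h
CL = 100·R/F = 100·3966.8/1041.0 = 381.06 %

CL = 381.06 %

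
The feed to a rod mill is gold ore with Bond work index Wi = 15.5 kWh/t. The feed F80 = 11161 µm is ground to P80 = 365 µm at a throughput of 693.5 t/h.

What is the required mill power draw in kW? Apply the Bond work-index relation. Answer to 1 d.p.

W = 10·Wi·[P80^(−½) − F80^(−½)]
W = 10·15.5·(1/√365 − 1/√11161) = 10·15.5·(0.042877) = 6.6459 kWh/t
Mill draw = 6.6459 × 693.5 = 4608.9 kW

P = 4608.9 kW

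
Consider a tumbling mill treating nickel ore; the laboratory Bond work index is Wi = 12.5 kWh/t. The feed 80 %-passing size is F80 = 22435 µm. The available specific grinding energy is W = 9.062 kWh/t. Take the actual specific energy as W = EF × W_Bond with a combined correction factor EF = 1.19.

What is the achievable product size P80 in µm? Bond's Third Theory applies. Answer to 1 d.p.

W = 10 Wi (P80^-0.5 − F80^-0.5)
W_Bond = W / EF = 9.062 / 1.19 = 7.6151 kWh/t
P80^-0.5 = F80^-0.5 + W_Bond/(10 Wi)
  = 7.6151/(10·12.5) + 1/√22435 = 0.060921 + 0.006676 = 0.067597
P80 = (1/0.067597)² = 14.7935² = 218.85 µm

P80 = 218.8 µm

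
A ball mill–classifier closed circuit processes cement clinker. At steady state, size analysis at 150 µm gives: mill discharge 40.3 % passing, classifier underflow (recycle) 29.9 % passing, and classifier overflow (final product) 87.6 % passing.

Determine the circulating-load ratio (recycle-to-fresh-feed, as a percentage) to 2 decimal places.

Mass balance on the −150 µm fraction:
r = (o − d)/(d − u)
r = (87.6 − 40.3)/(40.3 − 29.9) = 47.3/10.4 = 4.5481
CL = 100·r = 454.81 %

CL = 454.81 %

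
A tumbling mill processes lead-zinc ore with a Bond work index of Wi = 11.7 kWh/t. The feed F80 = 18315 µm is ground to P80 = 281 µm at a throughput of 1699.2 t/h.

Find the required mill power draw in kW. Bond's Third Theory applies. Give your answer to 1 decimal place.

P = 10390.8 kW

W_Bond = 10·Wi·(1/√P₈₀ − 1/√F₈₀)
W = 10·11.7·(1/√281 − 1/√18315) = 10·11.7·(0.052266) = 6.1151 kWh/t
Power = W × throughput = 6.1151 kWh/t × 1699.2 t/h = 10390.8 kW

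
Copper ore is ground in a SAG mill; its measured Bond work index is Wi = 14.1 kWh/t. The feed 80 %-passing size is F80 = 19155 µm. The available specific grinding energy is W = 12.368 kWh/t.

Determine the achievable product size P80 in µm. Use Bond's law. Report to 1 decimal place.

W = 10 Wi / √P80 − 10 Wi / √F80
⇒ 1/√P80 = W/(10 Wi) + 1/√F80
  = 12.3680/(10·14.1) + 1/√19155 = 0.087716 + 0.007225 = 0.094942
P80 = (1/0.094942)² = 10.5328² = 110.94 µm

P80 = 110.9 µm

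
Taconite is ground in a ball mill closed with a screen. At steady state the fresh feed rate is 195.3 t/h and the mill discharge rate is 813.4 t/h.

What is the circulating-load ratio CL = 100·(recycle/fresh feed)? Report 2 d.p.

CL = 316.49 %

Steady state: M = F + R.
R = M − F = 813.4 − 195.3 = 618.1 t/h
CL = 100·R/F = 100·618.1/195.3 = 316.49 %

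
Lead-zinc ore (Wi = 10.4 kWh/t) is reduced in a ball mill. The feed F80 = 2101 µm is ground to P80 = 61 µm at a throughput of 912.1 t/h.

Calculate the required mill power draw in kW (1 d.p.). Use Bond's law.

P = 10075.9 kW

W = 10 Wi / √P80 − 10 Wi / √F80
W = 10·10.4·(1/√61 − 1/√2101) = 10·10.4·(0.106220) = 11.0469 kWh/t
P = W·T = 11.0469·912.1 = 10075.9 kW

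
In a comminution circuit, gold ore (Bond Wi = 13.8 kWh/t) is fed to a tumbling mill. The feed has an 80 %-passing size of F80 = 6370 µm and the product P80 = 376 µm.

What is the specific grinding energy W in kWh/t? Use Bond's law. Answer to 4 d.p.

W_Bond = 10·Wi·(1/√P₈₀ − 1/√F₈₀)
1/√376 = 0.051571;  1/√6370 = 0.012529
W = 10·13.8·(0.051571 − 0.012529) = 5.3877 kWh/t

W = 5.3877 kWh/t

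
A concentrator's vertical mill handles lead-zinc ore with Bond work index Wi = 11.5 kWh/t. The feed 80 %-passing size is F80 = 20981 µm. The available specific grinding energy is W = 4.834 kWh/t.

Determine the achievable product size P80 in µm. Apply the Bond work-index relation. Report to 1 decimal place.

P80 = 417.5 µm

Bond:  W = 10 Wi (1/√P − 1/√F)
⇒ 1/√P80 = W/(10·Wi) + 1/√F80
  = 4.8340/(10·11.5) + 1/√20981 = 0.042035 + 0.006904 = 0.048939
P80 = (1/0.048939)² = 20.4338² = 417.54 µm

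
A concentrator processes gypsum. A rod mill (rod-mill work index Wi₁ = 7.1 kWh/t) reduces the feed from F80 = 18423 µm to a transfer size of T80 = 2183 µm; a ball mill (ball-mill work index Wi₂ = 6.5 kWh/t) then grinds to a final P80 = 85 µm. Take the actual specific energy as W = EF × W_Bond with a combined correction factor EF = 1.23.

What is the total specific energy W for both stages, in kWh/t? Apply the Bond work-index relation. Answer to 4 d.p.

W = 8.1863 kWh/t

W = 10 Wi (1/√P80 − 1/√F80)  [Bond]
Stage 1 (18423→2183 µm, Wi₁=7.1): W₁ = 10·7.1·(0.021403 − 0.007367) = 0.9965 kWh/t
Stage 2 (2183→85 µm, Wi₂=6.5): W₂ = 10·6.5·(0.108465 − 0.021403) = 5.6590 kWh/t
W = W₁ + W₂ = 0.9965 + 5.6590 = 6.6556 kWh/t
Apply correction: 6.6556 × 1.23 = 8.1863 kWh/t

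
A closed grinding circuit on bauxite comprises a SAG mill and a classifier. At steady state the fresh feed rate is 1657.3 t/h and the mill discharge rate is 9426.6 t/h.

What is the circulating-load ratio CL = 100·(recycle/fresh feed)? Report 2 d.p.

Mill node: discharge = fresh + recycle.
R = M − F = 9426.6 − 1657.3 = 7769.3 t/h
CL = 100·R/F = 100·7769.3/1657.3 = 468.79 %

CL = 468.79 %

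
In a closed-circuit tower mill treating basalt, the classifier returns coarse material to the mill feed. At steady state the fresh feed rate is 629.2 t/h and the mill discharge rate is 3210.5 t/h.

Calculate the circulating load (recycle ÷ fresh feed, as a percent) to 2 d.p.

M = F + R at steady state, so:
R = M − F = 3210.5 − 629.2 = 2581.3 t/h
CL = 100·R/F = 100·2581.3/629.2 = 410.25 %

CL = 410.25 %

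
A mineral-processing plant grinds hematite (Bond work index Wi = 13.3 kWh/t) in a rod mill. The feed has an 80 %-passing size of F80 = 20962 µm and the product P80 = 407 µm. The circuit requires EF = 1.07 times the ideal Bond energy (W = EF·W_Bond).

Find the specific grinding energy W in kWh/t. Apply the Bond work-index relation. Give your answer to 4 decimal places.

W = 6.0711 kWh/t

W = 10 Wi (P80^-0.5 − F80^-0.5)
1/√407 = 0.049568;  1/√20962 = 0.006907
W = 10·13.3·(0.049568 − 0.006907) = 5.6739 kWh/t
W_actual = 1.07 × 5.6739 = 6.0711 kWh/t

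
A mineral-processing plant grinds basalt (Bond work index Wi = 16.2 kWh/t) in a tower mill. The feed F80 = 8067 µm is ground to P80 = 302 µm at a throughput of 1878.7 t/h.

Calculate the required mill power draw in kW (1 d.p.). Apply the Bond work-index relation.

W = 10 Wi / √P80 − 10 Wi / √F80
W = 10·16.2·(1/√302 − 1/√8067) = 10·16.2·(0.046410) = 7.5184 kWh/t
Mill draw = 7.5184 × 1878.7 = 14124.8 kW

P = 14124.8 kW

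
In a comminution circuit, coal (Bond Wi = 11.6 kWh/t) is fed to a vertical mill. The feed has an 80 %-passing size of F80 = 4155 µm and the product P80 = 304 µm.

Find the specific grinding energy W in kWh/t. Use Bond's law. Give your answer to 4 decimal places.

W = 4.8535 kWh/t

W_Bond = 10·Wi·(1/√P₈₀ − 1/√F₈₀)
1/√304 = 0.057354;  1/√4155 = 0.015514
W = 10·11.6·(0.057354 − 0.015514) = 4.8535 kWh/t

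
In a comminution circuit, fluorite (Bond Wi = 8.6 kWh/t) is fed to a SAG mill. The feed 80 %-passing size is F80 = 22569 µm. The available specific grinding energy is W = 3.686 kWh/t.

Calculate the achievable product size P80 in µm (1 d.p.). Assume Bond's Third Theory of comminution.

W = 10 Wi / √P80 − 10 Wi / √F80
P80^-0.5 = F80^-0.5 + W/(10 Wi)
  = 3.6860/(10·8.6) + 1/√22569 = 0.042860 + 0.006656 = 0.049517
P80 = (1/0.049517)² = 20.1951² = 407.84 µm

P80 = 407.8 µm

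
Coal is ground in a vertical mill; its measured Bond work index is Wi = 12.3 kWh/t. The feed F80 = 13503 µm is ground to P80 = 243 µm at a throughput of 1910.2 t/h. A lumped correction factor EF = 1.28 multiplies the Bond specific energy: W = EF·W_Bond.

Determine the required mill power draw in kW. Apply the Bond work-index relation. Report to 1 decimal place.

P = 16704.5 kW

W = 10 Wi (1/√P80 − 1/√F80)  [Bond]
W = 10·12.3·(1/√243 − 1/√13503) = 10·12.3·(0.055544) = 6.8320 kWh/t
Corrected W = EF·W_Bond = 1.28·6.8320 = 8.7449 kWh/t
P = W·T = 8.7449·1910.2 = 16704.5 kW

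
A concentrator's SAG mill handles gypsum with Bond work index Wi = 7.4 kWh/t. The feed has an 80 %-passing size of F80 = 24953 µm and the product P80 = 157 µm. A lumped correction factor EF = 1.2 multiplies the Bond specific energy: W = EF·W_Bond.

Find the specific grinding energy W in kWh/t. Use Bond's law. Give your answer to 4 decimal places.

Bond:  W = 10 Wi (1/√P − 1/√F)
1/√157 = 0.079809;  1/√24953 = 0.006331
W = 10·7.4·(0.079809 − 0.006331) = 5.4374 kWh/t
W_actual = 1.2 × 5.4374 = 6.5249 kWh/t

W = 6.5249 kWh/t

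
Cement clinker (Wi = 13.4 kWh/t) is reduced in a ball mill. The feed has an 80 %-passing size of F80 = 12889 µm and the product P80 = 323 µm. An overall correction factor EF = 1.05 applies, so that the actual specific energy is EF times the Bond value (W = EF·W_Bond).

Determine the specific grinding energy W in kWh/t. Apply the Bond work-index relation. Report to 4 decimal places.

W = 6.5894 kWh/t

W = 10 Wi (P80^-0.5 − F80^-0.5)
1/√323 = 0.055641;  1/√12889 = 0.008808
W = 10·13.4·(0.055641 − 0.008808) = 6.2757 kWh/t
W_actual = 1.05 × 6.2757 = 6.5894 kWh/t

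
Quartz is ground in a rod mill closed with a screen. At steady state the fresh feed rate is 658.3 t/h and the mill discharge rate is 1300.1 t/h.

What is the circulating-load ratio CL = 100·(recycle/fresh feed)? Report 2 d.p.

CL = 97.49 %

Discharge = new feed + return, hence
R = M − F = 1300.1 − 658.3 = 641.8 t/h
CL = 100·R/F = 100·641.8/658.3 = 97.49 %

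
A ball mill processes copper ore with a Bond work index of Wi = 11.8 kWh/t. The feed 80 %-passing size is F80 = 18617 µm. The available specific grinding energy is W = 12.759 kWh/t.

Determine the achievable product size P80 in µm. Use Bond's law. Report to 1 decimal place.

W = 10 Wi / √P80 − 10 Wi / √F80
⇒ 1/√P80 = W/(10 Wi) + 1/√F80
  = 12.7590/(10·11.8) + 1/√18617 = 0.108127 + 0.007329 = 0.115456
P80 = (1/0.115456)² = 8.6613² = 75.02 µm

P80 = 75.0 µm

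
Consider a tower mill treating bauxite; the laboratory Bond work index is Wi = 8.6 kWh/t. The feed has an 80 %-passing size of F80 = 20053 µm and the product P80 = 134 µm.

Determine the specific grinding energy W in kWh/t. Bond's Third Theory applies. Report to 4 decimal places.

W = 6.8220 kWh/t

Bond:  W = 10 Wi (1/√P − 1/√F)
1/√134 = 0.086387;  1/√20053 = 0.007062
W = 10·8.6·(0.086387 − 0.007062) = 6.8220 kWh/t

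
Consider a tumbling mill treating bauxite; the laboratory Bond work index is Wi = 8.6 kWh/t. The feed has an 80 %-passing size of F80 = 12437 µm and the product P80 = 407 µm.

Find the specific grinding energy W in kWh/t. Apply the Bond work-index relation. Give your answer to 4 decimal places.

W = 3.4917 kWh/t

W = 10 Wi (1/√P80 − 1/√F80)  [Bond]
1/√407 = 0.049568;  1/√12437 = 0.008967
W = 10·8.6·(0.049568 − 0.008967) = 3.4917 kWh/t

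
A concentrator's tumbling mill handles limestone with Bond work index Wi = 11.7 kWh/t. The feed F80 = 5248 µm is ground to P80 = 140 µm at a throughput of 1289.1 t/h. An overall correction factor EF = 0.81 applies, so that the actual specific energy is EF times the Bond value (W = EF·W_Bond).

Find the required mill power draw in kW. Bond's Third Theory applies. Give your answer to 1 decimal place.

P = 8638.7 kW

W = 10·Wi·[P80^(−½) − F80^(−½)]
W = 10·11.7·(1/√140 − 1/√5248) = 10·11.7·(0.070711) = 8.2732 kWh/t
Corrected W = EF·W_Bond = 0.81·8.2732 = 6.7013 kWh/t
Power = W × throughput = 6.7013 kWh/t × 1289.1 t/h = 8638.7 kW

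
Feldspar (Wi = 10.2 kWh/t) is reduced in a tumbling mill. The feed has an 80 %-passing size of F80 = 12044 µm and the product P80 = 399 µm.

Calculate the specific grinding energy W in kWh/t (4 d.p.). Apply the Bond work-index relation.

W = 10 Wi / √P80 − 10 Wi / √F80
1/√399 = 0.050063;  1/√12044 = 0.009112
W = 10·10.2·(0.050063 − 0.009112) = 4.1770 kWh/t

W = 4.1770 kWh/t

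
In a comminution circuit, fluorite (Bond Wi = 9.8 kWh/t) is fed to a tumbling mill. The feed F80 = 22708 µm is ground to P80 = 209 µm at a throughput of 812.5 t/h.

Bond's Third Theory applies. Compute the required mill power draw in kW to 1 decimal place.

P = 4979.4 kW

W = 10 Wi (P80^-0.5 − F80^-0.5)
W = 10·9.8·(1/√209 − 1/√22708) = 10·9.8·(0.062535) = 6.1285 kWh/t
Power = W × throughput = 6.1285 kWh/t × 812.5 t/h = 4979.4 kW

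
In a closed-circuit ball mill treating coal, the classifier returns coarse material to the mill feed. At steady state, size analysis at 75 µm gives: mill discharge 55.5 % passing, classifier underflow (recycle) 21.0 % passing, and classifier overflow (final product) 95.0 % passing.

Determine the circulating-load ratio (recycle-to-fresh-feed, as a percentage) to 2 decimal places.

Mass balance on the −75 µm fraction:
(1+r)d = ru + o → r = (o−d)/(d−u)
r = (95.0 − 55.5)/(55.5 − 21.0) = 39.5/34.5 = 1.1449
CL = 100·r = 114.49 %

CL = 114.49 %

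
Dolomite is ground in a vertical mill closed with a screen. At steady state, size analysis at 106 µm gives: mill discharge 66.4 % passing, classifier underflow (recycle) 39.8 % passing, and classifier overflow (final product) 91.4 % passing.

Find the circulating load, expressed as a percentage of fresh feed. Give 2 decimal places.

Two-product formula at 106 µm:
(1+r)d = ru + o → r = (o−d)/(d−u)
r = (91.4 − 66.4)/(66.4 − 39.8) = 25.0/26.6 = 0.9398
CL = 100·r = 93.98 %

CL = 93.98 %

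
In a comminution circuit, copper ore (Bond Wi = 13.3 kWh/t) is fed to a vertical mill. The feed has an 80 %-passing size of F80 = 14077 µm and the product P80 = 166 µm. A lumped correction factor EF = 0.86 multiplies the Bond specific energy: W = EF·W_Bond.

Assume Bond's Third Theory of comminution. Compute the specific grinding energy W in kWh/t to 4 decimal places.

Bond: W = 10·Wi·(1/√P80 − 1/√F80)
1/√166 = 0.077615;  1/√14077 = 0.008428
W = 10·13.3·(0.077615 − 0.008428) = 9.2018 kWh/t
Apply correction: 9.2018 × 0.86 = 7.9136 kWh/t

W = 7.9136 kWh/t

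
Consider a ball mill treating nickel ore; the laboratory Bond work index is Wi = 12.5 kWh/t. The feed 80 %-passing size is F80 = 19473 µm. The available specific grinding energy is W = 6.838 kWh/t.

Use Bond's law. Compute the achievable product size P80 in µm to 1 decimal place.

W_Bond = 10·Wi·(1/√P₈₀ − 1/√F₈₀)
1/√P80 = 1/√F80 + W/(10·Wi)
  = 6.8380/(10·12.5) + 1/√19473 = 0.054704 + 0.007166 = 0.061870
P80 = (1/0.061870)² = 16.1629² = 261.24 µm

P80 = 261.2 µm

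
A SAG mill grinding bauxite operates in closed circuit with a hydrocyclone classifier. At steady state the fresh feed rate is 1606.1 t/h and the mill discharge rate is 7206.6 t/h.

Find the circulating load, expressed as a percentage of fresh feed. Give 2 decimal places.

CL = 348.70 %

Mill node: discharge = fresh + recycle.
R = M − F = 7206.6 − 1606.1 = 5600.5 t/h
CL = 100·R/F = 100·5600.5/1606.1 = 348.70 %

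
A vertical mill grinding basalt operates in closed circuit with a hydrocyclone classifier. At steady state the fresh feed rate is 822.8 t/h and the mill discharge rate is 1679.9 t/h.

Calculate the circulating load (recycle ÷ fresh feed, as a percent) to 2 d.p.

CL = 104.17 %

M = F + R at steady state, so:
R = M − F = 1679.9 − 822.8 = 857.1 t/h
CL = 100·R/F = 100·857.1/822.8 = 104.17 %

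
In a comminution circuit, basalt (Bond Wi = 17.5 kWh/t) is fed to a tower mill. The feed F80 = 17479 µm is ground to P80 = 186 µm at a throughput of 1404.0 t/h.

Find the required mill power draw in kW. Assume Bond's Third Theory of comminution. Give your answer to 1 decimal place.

P = 16157.2 kW

W = 10 Wi (P80^-0.5 − F80^-0.5)
W = 10·17.5·(1/√186 − 1/√17479) = 10·17.5·(0.065760) = 11.5080 kWh/t
P_mill = W·ṁ = 11.5080·1404.0 = 16157.2 kW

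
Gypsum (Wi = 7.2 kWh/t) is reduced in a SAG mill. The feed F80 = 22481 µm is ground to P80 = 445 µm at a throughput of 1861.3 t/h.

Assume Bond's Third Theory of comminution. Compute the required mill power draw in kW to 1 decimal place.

P = 5459.1 kW

W = 10·Wi·(P80^(-½) − F80^(-½))
W = 10·7.2·(1/√445 − 1/√22481) = 10·7.2·(0.040735) = 2.9329 kWh/t
Power = W × throughput = 2.9329 kWh/t × 1861.3 t/h = 5459.1 kW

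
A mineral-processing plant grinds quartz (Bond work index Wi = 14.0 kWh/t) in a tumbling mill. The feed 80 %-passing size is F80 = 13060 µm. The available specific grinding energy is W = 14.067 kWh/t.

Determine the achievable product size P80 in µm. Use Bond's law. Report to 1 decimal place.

W = 10 Wi / √P80 − 10 Wi / √F80
P80^(−½) = W/(10 Wi) + F80^(−½)
  = 14.0670/(10·14.0) + 1/√13060 = 0.100479 + 0.008750 = 0.109229
P80 = (1/0.109229)² = 9.1551² = 83.82 µm

P80 = 83.8 µm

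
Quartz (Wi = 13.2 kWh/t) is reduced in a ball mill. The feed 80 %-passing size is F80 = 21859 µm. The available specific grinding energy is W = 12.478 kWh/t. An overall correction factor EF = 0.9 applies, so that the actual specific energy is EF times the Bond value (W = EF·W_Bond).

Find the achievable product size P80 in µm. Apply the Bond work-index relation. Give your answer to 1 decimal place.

P80 = 80.0 µm

Bond: W = 10·Wi·(1/√P80 − 1/√F80)
W_Bond = W / EF = 12.478 / 0.9 = 13.8644 kWh/t
⇒ 1/√P80 = W_Bond/(10 Wi) + 1/√F80
  = 13.8644/(10·13.2) + 1/√21859 = 0.105034 + 0.006764 = 0.111797
P80 = (1/0.111797)² = 8.9448² = 80.01 µm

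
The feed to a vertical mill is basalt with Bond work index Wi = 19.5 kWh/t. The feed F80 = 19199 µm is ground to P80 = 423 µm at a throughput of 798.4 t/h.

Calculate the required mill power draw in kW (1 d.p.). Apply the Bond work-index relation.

P = 6446.2 kW

Bond:  W = 10 Wi (1/√P − 1/√F)
W = 10·19.5·(1/√423 − 1/√19199) = 10·19.5·(0.041405) = 8.0739 kWh/t
P_mill = W·ṁ = 8.0739·798.4 = 6446.2 kW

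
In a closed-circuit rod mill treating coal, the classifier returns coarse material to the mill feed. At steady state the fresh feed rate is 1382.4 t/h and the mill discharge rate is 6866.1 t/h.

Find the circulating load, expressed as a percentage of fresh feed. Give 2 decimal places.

CL = 396.68 %

Mill node: discharge = fresh + recycle.
R = M − F = 6866.1 − 1382.4 = 5483.7 t/h
CL = 100·R/F = 100·5483.7/1382.4 = 396.68 %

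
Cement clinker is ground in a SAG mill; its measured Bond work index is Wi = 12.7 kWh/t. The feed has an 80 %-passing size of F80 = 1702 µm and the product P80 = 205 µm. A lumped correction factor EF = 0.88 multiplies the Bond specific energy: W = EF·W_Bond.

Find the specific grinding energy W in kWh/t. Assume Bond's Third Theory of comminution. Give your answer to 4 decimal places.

W = 5.0967 kWh/t

W = 10·Wi·(P80^(-½) − F80^(-½))
1/√205 = 0.069843;  1/√1702 = 0.024239
W = 10·12.7·(0.069843 − 0.024239) = 5.7917 kWh/t
W_actual = 0.88 × 5.7917 = 5.0967 kWh/t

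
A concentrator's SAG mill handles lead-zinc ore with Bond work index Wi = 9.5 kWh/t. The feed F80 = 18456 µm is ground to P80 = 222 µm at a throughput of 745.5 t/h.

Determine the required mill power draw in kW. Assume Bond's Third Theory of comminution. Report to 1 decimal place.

P = 4232.0 kW

W = 10·Wi·[P80^(−½) − F80^(−½)]
W = 10·9.5·(1/√222 − 1/√18456) = 10·9.5·(0.059755) = 5.6767 kWh/t
P = W·T = 5.6767·745.5 = 4232.0 kW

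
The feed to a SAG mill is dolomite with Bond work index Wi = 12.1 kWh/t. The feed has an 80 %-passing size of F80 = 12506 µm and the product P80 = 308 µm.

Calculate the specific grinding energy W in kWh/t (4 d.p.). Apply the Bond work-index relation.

W = 10 Wi (P80^-0.5 − F80^-0.5)
1/√308 = 0.056980;  1/√12506 = 0.008942
W = 10·12.1·(0.056980 − 0.008942) = 5.8126 kWh/t

W = 5.8126 kWh/t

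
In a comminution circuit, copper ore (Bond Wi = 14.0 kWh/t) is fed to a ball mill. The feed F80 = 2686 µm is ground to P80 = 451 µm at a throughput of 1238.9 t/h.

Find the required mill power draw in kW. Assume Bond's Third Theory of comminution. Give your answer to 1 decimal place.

P = 4820.6 kW

W = 10·Wi·(P80^(-½) − F80^(-½))
W = 10·14.0·(1/√451 − 1/√2686) = 10·14.0·(0.027793) = 3.8910 kWh/t
P_mill = W·ṁ = 3.8910·1238.9 = 4820.6 kW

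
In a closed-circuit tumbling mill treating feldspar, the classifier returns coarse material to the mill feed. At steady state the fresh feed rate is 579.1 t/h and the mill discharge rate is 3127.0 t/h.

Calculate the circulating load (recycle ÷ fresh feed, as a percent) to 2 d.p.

CL = 439.98 %

M = F + R at steady state, so:
R = M − F = 3127.0 − 579.1 = 2547.9 t/h
CL = 100·R/F = 100·2547.9/579.1 = 439.98 %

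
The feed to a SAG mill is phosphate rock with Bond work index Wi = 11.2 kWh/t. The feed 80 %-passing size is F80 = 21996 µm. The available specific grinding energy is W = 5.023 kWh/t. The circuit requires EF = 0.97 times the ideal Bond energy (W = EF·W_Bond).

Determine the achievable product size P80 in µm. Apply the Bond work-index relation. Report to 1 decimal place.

W = 10 Wi (1/√P80 − 1/√F80)  [Bond]
W_Bond = W / EF = 5.023 / 0.97 = 5.1784 kWh/t
⇒ 1/√P80 = W_Bond/(10 Wi) + 1/√F80
  = 5.1784/(10·11.2) + 1/√21996 = 0.046235 + 0.006743 = 0.052978
P80 = (1/0.052978)² = 18.8758² = 356.30 µm

P80 = 356.3 µm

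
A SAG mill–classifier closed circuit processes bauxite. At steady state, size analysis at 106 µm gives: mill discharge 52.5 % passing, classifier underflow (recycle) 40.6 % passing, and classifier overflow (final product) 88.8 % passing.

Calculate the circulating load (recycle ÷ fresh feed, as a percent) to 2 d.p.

Mass balance on the −106 µm fraction:
d + r·d = r·u + o → r(d−u) = o−d
r = (88.8 − 52.5)/(52.5 − 40.6) = 36.3/11.9 = 3.0504
CL = 100·r = 305.04 %

CL = 305.04 %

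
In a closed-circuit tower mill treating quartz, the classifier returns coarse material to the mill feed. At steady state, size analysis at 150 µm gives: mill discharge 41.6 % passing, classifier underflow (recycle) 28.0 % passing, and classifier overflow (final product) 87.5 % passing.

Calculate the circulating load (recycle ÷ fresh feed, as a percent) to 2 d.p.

CL = 337.50 %

Two-product formula at 150 µm:
Fd + Rd = Ru + Fo ⇒ R/F = (o−d)/(d−u)
r = (87.5 − 41.6)/(41.6 − 28.0) = 45.9/13.6 = 3.3750
CL = 100·r = 337.50 %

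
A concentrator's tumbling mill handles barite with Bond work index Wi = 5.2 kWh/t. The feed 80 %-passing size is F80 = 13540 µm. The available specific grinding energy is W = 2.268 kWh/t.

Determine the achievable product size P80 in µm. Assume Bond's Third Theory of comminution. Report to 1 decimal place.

P80 = 366.9 µm

W = 10 Wi (1/√P80 − 1/√F80)  [Bond]
1/√P80 = 1/√F80 + W/(10·Wi)
  = 2.2680/(10·5.2) + 1/√13540 = 0.043615 + 0.008594 = 0.052209
P80 = (1/0.052209)² = 19.1537² = 366.86 µm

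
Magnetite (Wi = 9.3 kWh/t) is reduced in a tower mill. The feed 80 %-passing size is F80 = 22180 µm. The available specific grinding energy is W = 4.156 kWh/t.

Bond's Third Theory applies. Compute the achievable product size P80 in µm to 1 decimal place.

P80 = 378.5 µm

W_Bond = 10·Wi·(1/√P₈₀ − 1/√F₈₀)
1/√P80 = 1/√F80 + W/(10·Wi)
  = 4.1560/(10·9.3) + 1/√22180 = 0.044688 + 0.006715 = 0.051403
P80 = (1/0.051403)² = 19.4542² = 378.47 µm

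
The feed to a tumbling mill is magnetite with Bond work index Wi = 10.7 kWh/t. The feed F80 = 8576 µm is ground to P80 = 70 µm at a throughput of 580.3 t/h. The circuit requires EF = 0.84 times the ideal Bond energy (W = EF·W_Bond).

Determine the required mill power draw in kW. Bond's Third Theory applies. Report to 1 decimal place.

P = 5670.8 kW

W = 10 Wi (P80^-0.5 − F80^-0.5)
W = 10·10.7·(1/√70 − 1/√8576) = 10·10.7·(0.108725) = 11.6335 kWh/t
Apply correction: 11.6335 × 0.84 = 9.7722 kWh/t
P = W·T = 9.7722·580.3 = 5670.8 kW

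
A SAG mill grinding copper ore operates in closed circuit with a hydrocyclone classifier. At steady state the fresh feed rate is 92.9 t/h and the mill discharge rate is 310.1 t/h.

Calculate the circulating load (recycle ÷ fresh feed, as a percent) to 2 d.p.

Steady state: M = F + R.
R = M − F = 310.1 − 92.9 = 217.2 t/h
CL = 100·R/F = 100·217.2/92.9 = 233.80 %

CL = 233.80 %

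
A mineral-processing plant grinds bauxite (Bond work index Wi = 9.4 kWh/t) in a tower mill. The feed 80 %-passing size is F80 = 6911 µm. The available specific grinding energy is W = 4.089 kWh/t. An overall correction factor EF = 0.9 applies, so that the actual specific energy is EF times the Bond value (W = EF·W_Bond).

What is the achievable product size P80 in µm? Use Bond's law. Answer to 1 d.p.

P80 = 274.5 µm

W = 10·Wi·(P80^(-½) − F80^(-½))
W_Bond = W / EF = 4.089 / 0.9 = 4.5433 kWh/t
⇒ 1/√P80 = W_Bond/(10·Wi) + 1/√F80
  = 4.5433/(10·9.4) + 1/√6911 = 0.048333 + 0.012029 = 0.060362
P80 = (1/0.060362)² = 16.5666² = 274.45 µm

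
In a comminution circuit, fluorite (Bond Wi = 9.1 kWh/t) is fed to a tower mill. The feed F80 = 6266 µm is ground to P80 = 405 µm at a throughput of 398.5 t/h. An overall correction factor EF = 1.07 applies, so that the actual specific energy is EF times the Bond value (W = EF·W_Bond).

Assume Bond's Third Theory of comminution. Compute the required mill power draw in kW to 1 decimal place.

P = 1437.9 kW

W = 10 Wi (P80^-0.5 − F80^-0.5)
W = 10·9.1·(1/√405 − 1/√6266) = 10·9.1·(0.037057) = 3.3722 kWh/t
Corrected W = EF·W_Bond = 1.07·3.3722 = 3.6083 kWh/t
P = W·T = 3.6083·398.5 = 1437.9 kW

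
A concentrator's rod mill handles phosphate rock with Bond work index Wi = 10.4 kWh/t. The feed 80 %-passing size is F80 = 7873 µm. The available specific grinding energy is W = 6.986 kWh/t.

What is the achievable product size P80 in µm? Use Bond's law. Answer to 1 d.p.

P80 = 162.5 µm

W = 10 Wi (P80^-0.5 − F80^-0.5)
1/√P80 = 1/√F80 + W/(10·Wi)
  = 6.9860/(10·10.4) + 1/√7873 = 0.067173 + 0.011270 = 0.078443
P80 = (1/0.078443)² = 12.7481² = 162.51 µm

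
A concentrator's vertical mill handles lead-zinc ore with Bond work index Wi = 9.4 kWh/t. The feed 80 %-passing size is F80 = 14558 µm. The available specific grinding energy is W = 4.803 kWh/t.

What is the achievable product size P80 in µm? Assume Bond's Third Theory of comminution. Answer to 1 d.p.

Bond:  W = 10 Wi (1/√P − 1/√F)
P80^-0.5 = F80^-0.5 + W/(10 Wi)
  = 4.8030/(10·9.4) + 1/√14558 = 0.051096 + 0.008288 = 0.059384
P80 = (1/0.059384)² = 16.8396² = 283.57 µm

P80 = 283.6 µm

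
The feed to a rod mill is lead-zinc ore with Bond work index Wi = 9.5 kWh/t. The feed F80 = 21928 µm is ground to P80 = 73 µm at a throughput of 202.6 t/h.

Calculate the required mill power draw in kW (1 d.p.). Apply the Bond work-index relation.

P = 2122.7 kW

W = 10 Wi / √P80 − 10 Wi / √F80
W = 10·9.5·(1/√73 − 1/√21928) = 10·9.5·(0.110288) = 10.4774 kWh/t
P_mill = W·ṁ = 10.4774·202.6 = 2122.7 kW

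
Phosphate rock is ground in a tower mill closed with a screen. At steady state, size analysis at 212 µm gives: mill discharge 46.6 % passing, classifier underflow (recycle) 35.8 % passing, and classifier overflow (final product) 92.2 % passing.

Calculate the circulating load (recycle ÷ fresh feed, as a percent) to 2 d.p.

Let r = R/F. Size balance at 212 µm:
(1+r)·d = r·u + o ⇒ r = (o−d)/(d−u)
r = (92.2 − 46.6)/(46.6 − 35.8) = 45.6/10.8 = 4.2222
CL = 100·r = 422.22 %

CL = 422.22 %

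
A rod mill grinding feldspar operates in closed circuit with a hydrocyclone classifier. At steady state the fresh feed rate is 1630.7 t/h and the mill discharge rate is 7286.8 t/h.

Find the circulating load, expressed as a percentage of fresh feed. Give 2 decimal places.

M = F + R at steady state, so:
R = M − F = 7286.8 − 1630.7 = 5656.1 t/h
CL = 100·R/F = 100·5656.1/1630.7 = 346.85 %

CL = 346.85 %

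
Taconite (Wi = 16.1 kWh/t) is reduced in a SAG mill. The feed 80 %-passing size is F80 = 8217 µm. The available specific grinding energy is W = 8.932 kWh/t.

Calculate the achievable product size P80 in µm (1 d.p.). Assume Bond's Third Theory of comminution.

P80 = 226.1 µm

W = 10 Wi (P80^-0.5 − F80^-0.5)
P80^(−½) = W/(10 Wi) + F80^(−½)
  = 8.9320/(10·16.1) + 1/√8217 = 0.055478 + 0.011032 = 0.066510
P80 = (1/0.066510)² = 15.0353² = 226.06 µm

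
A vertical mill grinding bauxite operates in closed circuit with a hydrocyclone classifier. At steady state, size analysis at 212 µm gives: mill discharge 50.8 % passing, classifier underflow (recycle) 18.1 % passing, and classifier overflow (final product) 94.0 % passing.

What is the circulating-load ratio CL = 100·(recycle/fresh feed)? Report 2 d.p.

CL = 132.11 %

Let r = R/F. Size balance at 212 µm:
Fd + Rd = Ru + Fo ⇒ R/F = (o−d)/(d−u)
r = (94.0 − 50.8)/(50.8 − 18.1) = 43.2/32.7 = 1.3211
CL = 100·r = 132.11 %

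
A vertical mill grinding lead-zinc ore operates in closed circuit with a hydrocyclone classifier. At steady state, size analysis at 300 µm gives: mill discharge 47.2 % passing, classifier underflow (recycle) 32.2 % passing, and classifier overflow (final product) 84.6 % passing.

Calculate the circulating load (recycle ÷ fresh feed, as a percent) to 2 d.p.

CL = 249.33 %

Two-product formula at 300 µm:
Fd + Rd = Ru + Fo ⇒ R/F = (o−d)/(d−u)
r = (84.6 − 47.2)/(47.2 − 32.2) = 37.4/15.0 = 2.4933
CL = 100·r = 249.33 %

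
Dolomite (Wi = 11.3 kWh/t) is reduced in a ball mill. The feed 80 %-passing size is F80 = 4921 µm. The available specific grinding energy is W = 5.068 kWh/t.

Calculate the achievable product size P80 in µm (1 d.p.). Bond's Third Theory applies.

P80 = 286.3 µm

W = 10·Wi·[P80^(−½) − F80^(−½)]
⇒ 1/√P80 = W/(10·Wi) + 1/√F80
  = 5.0680/(10·11.3) + 1/√4921 = 0.044850 + 0.014255 = 0.059105
P80 = (1/0.059105)² = 16.9191² = 286.26 µm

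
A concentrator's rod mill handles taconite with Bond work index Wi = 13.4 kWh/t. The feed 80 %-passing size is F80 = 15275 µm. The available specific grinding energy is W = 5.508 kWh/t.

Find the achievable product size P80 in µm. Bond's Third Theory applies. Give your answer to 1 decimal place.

P80 = 413.2 µm

Bond:  W = 10 Wi (1/√P − 1/√F)
⇒ 1/√P80 = W/(10·Wi) + 1/√F80
  = 5.5080/(10·13.4) + 1/√15275 = 0.041104 + 0.008091 = 0.049196
P80 = (1/0.049196)² = 20.3270² = 413.19 µm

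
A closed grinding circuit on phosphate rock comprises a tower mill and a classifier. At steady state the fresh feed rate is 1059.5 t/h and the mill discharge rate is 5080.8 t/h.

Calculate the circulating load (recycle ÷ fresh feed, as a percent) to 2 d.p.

CL = 379.55 %

Mill node: discharge = fresh + recycle.
R = M − F = 5080.8 − 1059.5 = 4021.3 t/h
CL = 100·R/F = 100·4021.3/1059.5 = 379.55 %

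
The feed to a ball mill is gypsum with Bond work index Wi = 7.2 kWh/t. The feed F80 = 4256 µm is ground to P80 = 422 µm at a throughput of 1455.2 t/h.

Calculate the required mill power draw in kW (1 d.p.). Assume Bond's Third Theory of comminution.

P = 3494.3 kW

W = 10·Wi·(P80^(-½) − F80^(-½))
W = 10·7.2·(1/√422 − 1/√4256) = 10·7.2·(0.033351) = 2.4013 kWh/t
P = W·T = 2.4013·1455.2 = 3494.3 kW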